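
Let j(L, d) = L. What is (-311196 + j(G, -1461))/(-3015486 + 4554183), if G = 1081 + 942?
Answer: -309173/1538697 ≈ -0.20093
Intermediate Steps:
G = 2023
(-311196 + j(G, -1461))/(-3015486 + 4554183) = (-311196 + 2023)/(-3015486 + 4554183) = -309173/1538697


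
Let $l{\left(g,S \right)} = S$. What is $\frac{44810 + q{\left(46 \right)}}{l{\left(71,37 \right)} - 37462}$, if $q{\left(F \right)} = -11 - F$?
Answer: $- \frac{44753}{37425} \approx -1.1958$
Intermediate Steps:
$\frac{44810 + q{\left(46 \right)}}{l{\left(71,37 \right)} - 37462} = \frac{44810 - 57}{37 - 37462} = \frac{44810 - 57}{-37425} = \left(44810 - 57\right) \left(- \frac{1}{37425}\right) = 44753 \left(- \frac{1}{37425}\right) = - \frac{44753}{37425}$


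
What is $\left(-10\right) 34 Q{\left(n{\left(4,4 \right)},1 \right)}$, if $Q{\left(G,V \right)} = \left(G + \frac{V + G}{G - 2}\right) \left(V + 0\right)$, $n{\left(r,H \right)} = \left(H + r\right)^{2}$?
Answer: $- \frac{685610}{31} \approx -22116.0$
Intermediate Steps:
$Q{\left(G,V \right)} = V \left(G + \frac{G + V}{-2 + G}\right)$ ($Q{\left(G,V \right)} = \left(G + \frac{G + V}{-2 + G}\right) V = V \left(G + \frac{G + V}{-2 + G}\right)$)
$\left(-10\right) 34 Q{\left(n{\left(4,4 \right)},1 \right)} = \left(-10\right) 34 \cdot 1 \frac{1}{-2 + \left(4 + 4\right)^{2}} \left(1 + \left(\left(4 + 4\right)^{2}\right)^{2} - \left(4 + 4\right)^{2}\right) = - 340 \cdot 1 \frac{1}{-2 + 8^{2}} \left(1 + \left(8^{2}\right)^{2} - 8^{2}\right) = - 340 \cdot 1 \frac{1}{-2 + 64} \left(1 + 64^{2} - 64\right) = - 340 \cdot 1 \cdot \frac{1}{62} \left(1 + 4096 - 64\right) = - 340 \cdot 1 \cdot \frac{1}{62} \cdot 4033 = \left(-340\right) \frac{4033}{62} = - \frac{685610}{31}$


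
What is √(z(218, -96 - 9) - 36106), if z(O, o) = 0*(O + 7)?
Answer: I*√36106 ≈ 190.02*I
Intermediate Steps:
z(O, o) = 0 (z(O, o) = 0*(7 + O) = 0)
√(z(218, -96 - 9) - 36106) = √(0 - 36106) = √(-36106) = I*√36106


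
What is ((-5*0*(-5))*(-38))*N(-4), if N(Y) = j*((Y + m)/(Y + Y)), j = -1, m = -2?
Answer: 0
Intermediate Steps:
N(Y) = -(-2 + Y)/(2*Y) (N(Y) = -(Y - 2)/(Y + Y) = -(-2 + Y)/(2*Y))
((-5*0*(-5))*(-38))*N(-4) = ((-5*0*(-5))*(-38))*((½)*(2 - 1*(-4))/(-4)) = ((0*(-5))*(-38))*((½)*(-¼)*(2 + 4)) = (0*(-38))*((½)*(-¼)*6) = 0*(-¾) = 0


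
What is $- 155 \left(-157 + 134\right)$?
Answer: $3565$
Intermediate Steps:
$- 155 \left(-157 + 134\right) = \left(-155\right) \left(-23\right) = 3565$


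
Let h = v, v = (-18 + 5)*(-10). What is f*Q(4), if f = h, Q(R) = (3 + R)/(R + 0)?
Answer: 455/2 ≈ 227.50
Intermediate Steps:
Q(R) = (3 + R)/R
v = 130 (v = -13*(-10) = 130)
h = 130
f = 130
f*Q(4) = 130*((3 + 4)/4) = 130*((1/4)*7) = 130*(7/4) = 455/2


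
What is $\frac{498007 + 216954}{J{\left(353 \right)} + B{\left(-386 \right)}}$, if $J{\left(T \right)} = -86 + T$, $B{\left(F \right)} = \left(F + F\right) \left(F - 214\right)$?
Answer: $\frac{714961}{463467} \approx 1.5426$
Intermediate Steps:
$B{\left(F \right)} = 2 F \left(-214 + F\right)$
$\frac{498007 + 216954}{J{\left(353 \right)} + B{\left(-386 \right)}} = \frac{498007 + 216954}{\left(-86 + 353\right) + 2 \left(-386\right) \left(-214 - 386\right)} = \frac{714961}{267 + 2 \left(-386\right) \left(-600\right)} = \frac{714961}{267 + 463200} = \frac{714961}{463467}$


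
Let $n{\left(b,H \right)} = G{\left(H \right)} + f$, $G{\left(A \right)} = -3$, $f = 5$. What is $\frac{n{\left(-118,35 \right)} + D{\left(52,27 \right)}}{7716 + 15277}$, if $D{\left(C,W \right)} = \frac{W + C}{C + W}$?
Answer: $\frac{3}{22993} \approx 0.00013047$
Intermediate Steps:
$D{\left(C,W \right)} = 1$ ($D{\left(C,W \right)} = \frac{C + W}{C + W} = 1$)
$n{\left(b,H \right)} = 2$ ($n{\left(b,H \right)} = -3 + 5 = 2$)
$\frac{n{\left(-118,35 \right)} + D{\left(52,27 \right)}}{7716 + 15277} = \frac{2 + 1}{7716 + 15277} = \frac{3}{22993}$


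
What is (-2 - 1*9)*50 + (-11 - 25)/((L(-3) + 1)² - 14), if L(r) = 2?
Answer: -2714/5 ≈ -542.80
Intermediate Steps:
(-2 - 1*9)*50 + (-11 - 25)/((L(-3) + 1)² - 14) = (-2 - 1*9)*50 + (-11 - 25)/((2 + 1)² - 14) = (-2 - 9)*50 - 36/(3² - 14) = -11*50 - 36/(9 - 14) = -550 - 36/(-5) = -550 - 36*(-⅕) = -550 + 36/5 = -2714/5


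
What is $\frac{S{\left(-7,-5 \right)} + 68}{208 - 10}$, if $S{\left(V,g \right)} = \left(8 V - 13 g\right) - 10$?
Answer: $\frac{67}{198} \approx 0.33838$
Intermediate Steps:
$S{\left(V,g \right)} = -10 - 13 g + 8 V$ ($S{\left(V,g \right)} = \left(- 13 g + 8 V\right) - 10 = -10 - 13 g + 8 V$)
$\frac{S{\left(-7,-5 \right)} + 68}{208 - 10} = \frac{\left(-10 - -65 + 8 \left(-7\right)\right) + 68}{208 - 10} = \frac{\left(-10 + 65 - 56\right) + 68}{198} = \left(-1 + 68\right) \frac{1}{198} = 67 \cdot \frac{1}{198} = \frac{67}{198}$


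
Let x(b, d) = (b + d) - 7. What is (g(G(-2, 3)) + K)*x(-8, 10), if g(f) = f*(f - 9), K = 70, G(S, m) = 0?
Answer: -350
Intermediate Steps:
x(b, d) = -7 + b + d
g(f) = f*(-9 + f)
(g(G(-2, 3)) + K)*x(-8, 10) = (0*(-9 + 0) + 70)*(-7 - 8 + 10) = (0*(-9) + 70)*(-5) = (0 + 70)*(-5) = 70*(-5) = -350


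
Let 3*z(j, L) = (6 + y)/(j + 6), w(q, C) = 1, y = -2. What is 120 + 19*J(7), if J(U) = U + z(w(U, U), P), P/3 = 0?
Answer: 5389/21 ≈ 256.62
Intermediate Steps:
P = 0 (P = 3*0 = 0)
z(j, L) = 4/(3*(6 + j)) (z(j, L) = ((6 - 2)/(j + 6))/3 = (4/(6 + j))/3 = 4/(3*(6 + j)))
J(U) = 4/21 + U (J(U) = U + 4/(3*(6 + 1)) = U + (4/3)/7 = U + (4/3)*(⅐) = U + 4/21 = 4/21 + U)
120 + 19*J(7) = 120 + 19*(4/21 + 7) = 120 + 19*(151/21) = 120 + 2869/21 = 5389/21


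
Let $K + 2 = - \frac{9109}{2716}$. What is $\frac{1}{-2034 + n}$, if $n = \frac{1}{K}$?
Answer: $- \frac{14541}{29579110} \approx -0.0004916$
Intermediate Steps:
$K = - \frac{14541}{2716}$ ($K = -2 - \frac{9109}{2716} = - \frac{14541}{2716} \approx -5.3538$)
$n = - \frac{2716}{14541}$ ($n = \frac{1}{- \frac{14541}{2716}} = - \frac{2716}{14541} \approx -0.18678$)
$\frac{1}{-2034 + n} = \frac{1}{-2034 - \frac{2716}{14541}} = \frac{1}{- \frac{29579110}{14541}} = - \frac{14541}{29579110}$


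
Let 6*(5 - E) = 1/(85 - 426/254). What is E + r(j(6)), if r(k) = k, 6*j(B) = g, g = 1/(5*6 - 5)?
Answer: 2647969/529100 ≈ 5.0047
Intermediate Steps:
g = 1/25 (g = 1/(30 - 5) = 1/25 ≈ 0.040000)
j(B) = 1/150 (j(B) = (⅙)*(1/25) = 1/150)
E = 317333/63492 (E = 5 - 1/(6*(85 - 426/254)) = 5 - 1/(6*(85 - 426*1/254)) = 5 - 1/(6*(85 - 213/127)) = 5 - 1/(6*10582/127) = 5 - ⅙*127/10582 = 5 - 127/63492 = 317333/63492 ≈ 4.9980)
E + r(j(6)) = 317333/63492 + 1/150 = 2647969/529100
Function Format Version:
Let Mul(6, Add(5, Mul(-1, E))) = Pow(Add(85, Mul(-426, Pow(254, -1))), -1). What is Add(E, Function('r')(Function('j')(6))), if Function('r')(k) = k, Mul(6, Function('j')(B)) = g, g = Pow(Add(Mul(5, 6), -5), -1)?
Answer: Rational(2647969, 529100) ≈ 5.0047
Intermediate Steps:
g = Rational(1, 25) (g = Pow(Add(30, -5), -1) = Pow(25, -1) = Rational(1, 25) ≈ 0.040000)
Function('j')(B) = Rational(1, 150) (Function('j')(B) = Mul(Rational(1, 6), Rational(1, 25)) = Rational(1, 150))
E = Rational(317333, 63492) (E = Add(5, Mul(Rational(-1, 6), Pow(Add(85, Mul(-426, Pow(254, -1))), -1))) = Add(5, Mul(Rational(-1, 6), Pow(Add(85, Mul(-426, Rational(1, 254))), -1))) = Add(5, Mul(Rational(-1, 6), Pow(Add(85, Rational(-213, 127)), -1))) = Add(5, Mul(Rational(-1, 6), Pow(Rational(10582, 127), -1))) = Add(5, Mul(Rational(-1, 6), Rational(127, 10582))) = Add(5, Rational(-127, 63492)) = Rational(317333, 63492) ≈ 4.9980)
Add(E, Function('r')(Function('j')(6))) = Add(Rational(317333, 63492), Rational(1, 150)) = Rational(2647969, 529100)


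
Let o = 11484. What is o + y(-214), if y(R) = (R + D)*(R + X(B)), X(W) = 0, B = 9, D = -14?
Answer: 60276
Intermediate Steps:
y(R) = R*(-14 + R) (y(R) = (R - 14)*(R + 0) = (-14 + R)*R = R*(-14 + R))
o + y(-214) = 11484 - 214*(-14 - 214) = 11484 - 214*(-228) = 11484 + 48792 = 60276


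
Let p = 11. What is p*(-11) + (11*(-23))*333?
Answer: -84370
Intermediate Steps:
p*(-11) + (11*(-23))*333 = 11*(-11) + (11*(-23))*333 = -121 - 253*333 = -121 - 84249 = -84370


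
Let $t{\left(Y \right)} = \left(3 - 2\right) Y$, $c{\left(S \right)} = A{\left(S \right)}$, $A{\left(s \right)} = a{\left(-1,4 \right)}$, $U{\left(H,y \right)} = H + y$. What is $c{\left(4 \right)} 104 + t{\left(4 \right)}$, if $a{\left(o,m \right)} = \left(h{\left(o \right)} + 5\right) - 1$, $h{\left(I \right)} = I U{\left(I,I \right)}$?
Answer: $628$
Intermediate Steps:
$h{\left(I \right)} = 2 I^{2}$ ($h{\left(I \right)} = I \left(I + I\right) = I 2 I = 2 I^{2}$)
$a{\left(o,m \right)} = 4 + 2 o^{2}$ ($a{\left(o,m \right)} = \left(2 o^{2} + 5\right) - 1 = \left(5 + 2 o^{2}\right) - 1 = 4 + 2 o^{2}$)
$A{\left(s \right)} = 6$ ($A{\left(s \right)} = 4 + 2 \left(-1\right)^{2} = 4 + 2 \cdot 1 = 4 + 2 = 6$)
$c{\left(S \right)} = 6$
$t{\left(Y \right)} = Y$ ($t{\left(Y \right)} = 1 Y = Y$)
$c{\left(4 \right)} 104 + t{\left(4 \right)} = 6 \cdot 104 + 4 = 624 + 4 = 628$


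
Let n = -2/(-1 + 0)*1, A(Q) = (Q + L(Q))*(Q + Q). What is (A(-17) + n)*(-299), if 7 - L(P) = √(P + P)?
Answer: -102258 - 10166*I*√34 ≈ -1.0226e+5 - 59277.0*I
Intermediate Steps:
L(P) = 7 - √2*√P (L(P) = 7 - √(P + P) = 7 - √(2*P) = 7 - √2*√P)
A(Q) = 2*Q*(7 + Q - √2*√Q) (A(Q) = (Q + (7 - √2*√Q))*(Q + Q) = (7 + Q - √2*√Q)*(2*Q) = 2*Q*(7 + Q - √2*√Q))
n = 2 (n = -2/(-1)*1 = -2*(-1)*1 = 2*1 = 2)
(A(-17) + n)*(-299) = (2*(-17)*(7 - 17 - √2*√(-17)) + 2)*(-299) = (2*(-17)*(7 - 17 - √2*I*√17) + 2)*(-299) = (2*(-17)*(7 - 17 - I*√34) + 2)*(-299) = (2*(-17)*(-10 - I*√34) + 2)*(-299) = ((340 + 34*I*√34) + 2)*(-299) = (342 + 34*I*√34)*(-299) = -102258 - 10166*I*√34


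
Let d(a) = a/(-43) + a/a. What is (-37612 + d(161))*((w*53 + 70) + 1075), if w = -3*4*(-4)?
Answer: -5966714026/43 ≈ -1.3876e+8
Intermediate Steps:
d(a) = 1 - a/43 (d(a) = a*(-1/43) + 1 = -a/43 + 1 = 1 - a/43)
w = 48 (w = -12*(-4) = 48)
(-37612 + d(161))*((w*53 + 70) + 1075) = (-37612 + (1 - 1/43*161))*((48*53 + 70) + 1075) = (-37612 + (1 - 161/43))*((2544 + 70) + 1075) = (-37612 - 118/43)*(2614 + 1075) = -1617434/43*3689 = -5966714026/43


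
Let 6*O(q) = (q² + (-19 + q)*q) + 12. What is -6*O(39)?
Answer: -2313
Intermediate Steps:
O(q) = 2 + q²/6 + q*(-19 + q)/6 (O(q) = ((q² + (-19 + q)*q) + 12)/6 = ((q² + q*(-19 + q)) + 12)/6 = (12 + q² + q*(-19 + q))/6 = 2 + q²/6 + q*(-19 + q)/6)
-6*O(39) = -6*(2 - 19/6*39 + (⅓)*39²) = -6*(2 - 247/2 + (⅓)*1521) = -6*(2 - 247/2 + 507) = -6*771/2 = -2313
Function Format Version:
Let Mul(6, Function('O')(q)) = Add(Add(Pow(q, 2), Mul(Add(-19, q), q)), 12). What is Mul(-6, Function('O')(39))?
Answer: -2313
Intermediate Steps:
Function('O')(q) = Add(2, Mul(Rational(1, 6), Pow(q, 2)), Mul(Rational(1, 6), q, Add(-19, q))) (Function('O')(q) = Mul(Rational(1, 6), Add(Add(Pow(q, 2), Mul(Add(-19, q), q)), 12)) = Mul(Rational(1, 6), Add(Add(Pow(q, 2), Mul(q, Add(-19, q))), 12)) = Mul(Rational(1, 6), Add(12, Pow(q, 2), Mul(q, Add(-19, q)))) = Add(2, Mul(Rational(1, 6), Pow(q, 2)), Mul(Rational(1, 6), q, Add(-19, q))))
Mul(-6, Function('O')(39)) = Mul(-6, Add(2, Mul(Rational(-19, 6), 39), Mul(Rational(1, 3), Pow(39, 2)))) = Mul(-6, Add(2, Rational(-247, 2), Mul(Rational(1, 3), 1521))) = Mul(-6, Add(2, Rational(-247, 2), 507)) = Mul(-6, Rational(771, 2)) = -2313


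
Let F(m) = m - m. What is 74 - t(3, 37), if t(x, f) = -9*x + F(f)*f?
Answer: 101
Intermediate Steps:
F(m) = 0
t(x, f) = -9*x (t(x, f) = -9*x + 0*f = -9*x + 0 = -9*x)
74 - t(3, 37) = 74 - (-9)*3 = 74 - 1*(-27) = 74 + 27 = 101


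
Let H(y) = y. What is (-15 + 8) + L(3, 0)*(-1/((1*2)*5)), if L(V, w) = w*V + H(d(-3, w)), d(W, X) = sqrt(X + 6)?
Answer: -7 - sqrt(6)/10 ≈ -7.2449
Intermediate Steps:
d(W, X) = sqrt(6 + X)
L(V, w) = sqrt(6 + w) + V*w (L(V, w) = w*V + sqrt(6 + w) = V*w + sqrt(6 + w) = sqrt(6 + w) + V*w)
(-15 + 8) + L(3, 0)*(-1/((1*2)*5)) = (-15 + 8) + (sqrt(6 + 0) + 3*0)*(-1/((1*2)*5)) = -7 + (sqrt(6) + 0)*(-1/(2*5)) = -7 + sqrt(6)*(-1/10) = -7 - sqrt(6)/10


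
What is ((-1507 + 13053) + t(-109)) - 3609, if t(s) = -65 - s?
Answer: 7981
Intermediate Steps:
((-1507 + 13053) + t(-109)) - 3609 = ((-1507 + 13053) + (-65 - 1*(-109))) - 3609 = (11546 + (-65 + 109)) - 3609 = (11546 + 44) - 3609 = 11590 - 3609 = 7981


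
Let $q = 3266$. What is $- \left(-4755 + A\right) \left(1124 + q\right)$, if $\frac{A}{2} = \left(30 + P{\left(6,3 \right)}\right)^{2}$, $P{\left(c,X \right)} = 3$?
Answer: $11313030$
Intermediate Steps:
$A = 2178$ ($A = 2 \left(30 + 3\right)^{2} = 2 \cdot 33^{2} = 2 \cdot 1089 = 2178$)
$- \left(-4755 + A\right) \left(1124 + q\right) = - \left(-4755 + 2178\right) \left(1124 + 3266\right) = - \left(-2577\right) 4390 = \left(-1\right) \left(-11313030\right) = 11313030$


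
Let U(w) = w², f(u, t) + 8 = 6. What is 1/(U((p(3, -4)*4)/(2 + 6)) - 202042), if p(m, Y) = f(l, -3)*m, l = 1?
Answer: -1/202033 ≈ -4.9497e-6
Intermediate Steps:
f(u, t) = -2 (f(u, t) = -8 + 6 = -2)
p(m, Y) = -2*m
1/(U((p(3, -4)*4)/(2 + 6)) - 202042) = 1/(((-2*3*4)/(2 + 6))² - 202042) = 1/((-6*4/8)² - 202042) = 1/((-24*⅛)² - 202042) = 1/((-3)² - 202042) = 1/(9 - 202042) = 1/(-202033) = -1/202033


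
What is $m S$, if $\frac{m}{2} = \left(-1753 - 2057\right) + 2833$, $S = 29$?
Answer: $-56666$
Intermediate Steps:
$m = -1954$ ($m = 2 \left(\left(-1753 - 2057\right) + 2833\right) = 2 \left(-3810 + 2833\right) = 2 \left(-977\right) = -1954$)
$m S = \left(-1954\right) 29 = -56666$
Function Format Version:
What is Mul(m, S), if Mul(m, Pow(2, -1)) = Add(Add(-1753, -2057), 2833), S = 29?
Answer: -56666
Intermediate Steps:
m = -1954 (m = Mul(2, Add(Add(-1753, -2057), 2833)) = Mul(2, Add(-3810, 2833)) = Mul(2, -977) = -1954)
Mul(m, S) = Mul(-1954, 29) = -56666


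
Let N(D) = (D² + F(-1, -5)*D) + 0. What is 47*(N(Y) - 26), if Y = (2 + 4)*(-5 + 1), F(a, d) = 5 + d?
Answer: 25850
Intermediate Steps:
Y = -24 (Y = 6*(-4) = -24)
N(D) = D² (N(D) = (D² + (5 - 5)*D) + 0 = (D² + 0*D) + 0 = (D² + 0) + 0 = D² + 0 = D²)
47*(N(Y) - 26) = 47*((-24)² - 26) = 47*(576 - 26) = 47*550 = 25850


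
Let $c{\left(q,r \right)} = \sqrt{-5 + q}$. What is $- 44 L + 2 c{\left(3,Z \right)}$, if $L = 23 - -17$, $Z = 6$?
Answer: $-1760 + 2 i \sqrt{2} \approx -1760.0 + 2.8284 i$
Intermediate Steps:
$L = 40$ ($L = 23 + 17 = 40$)
$- 44 L + 2 c{\left(3,Z \right)} = \left(-44\right) 40 + 2 \sqrt{-5 + 3} = -1760 + 2 \sqrt{-2} = -1760 + 2 i \sqrt{2}$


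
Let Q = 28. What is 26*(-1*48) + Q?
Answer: -1220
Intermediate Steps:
26*(-1*48) + Q = 26*(-1*48) + 28 = 26*(-48) + 28 = -1248 + 28 = -1220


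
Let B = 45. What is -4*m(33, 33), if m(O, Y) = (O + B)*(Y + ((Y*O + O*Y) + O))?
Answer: -700128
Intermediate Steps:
m(O, Y) = (45 + O)*(O + Y + 2*O*Y) (m(O, Y) = (O + 45)*(Y + ((Y*O + O*Y) + O)) = (45 + O)*(Y + ((O*Y + O*Y) + O)) = (45 + O)*(Y + (2*O*Y + O)) = (45 + O)*(Y + (O + 2*O*Y)) = (45 + O)*(O + Y + 2*O*Y))
-4*m(33, 33) = -4*(33**2 + 45*33 + 45*33 + 2*33*33**2 + 91*33*33) = -4*(1089 + 1485 + 1485 + 2*33*1089 + 99099) = -4*(1089 + 1485 + 1485 + 71874 + 99099) = -4*175032 = -700128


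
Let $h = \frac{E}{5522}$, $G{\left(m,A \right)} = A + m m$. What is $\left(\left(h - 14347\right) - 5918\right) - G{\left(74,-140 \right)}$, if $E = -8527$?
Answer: $- \frac{141377249}{5522} \approx -25603.0$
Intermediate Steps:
$G{\left(m,A \right)} = A + m^{2}$
$h = - \frac{8527}{5522} \approx -1.5442$
$\left(\left(h - 14347\right) - 5918\right) - G{\left(74,-140 \right)} = \left(\left(- \frac{8527}{5522} - 14347\right) - 5918\right) - \left(-140 + 74^{2}\right) = \left(- \frac{79232661}{5522} - 5918\right) - \left(-140 + 5476\right) = - \frac{111911857}{5522} - 5336 = - \frac{141377249}{5522}$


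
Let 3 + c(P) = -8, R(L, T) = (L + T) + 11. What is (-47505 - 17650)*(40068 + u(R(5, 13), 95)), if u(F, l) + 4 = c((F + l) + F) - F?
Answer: -2607763720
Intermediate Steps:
R(L, T) = 11 + L + T
c(P) = -11 (c(P) = -3 - 8 = -11)
u(F, l) = -15 - F (u(F, l) = -4 + (-11 - F) = -15 - F)
(-47505 - 17650)*(40068 + u(R(5, 13), 95)) = (-47505 - 17650)*(40068 + (-15 - (11 + 5 + 13))) = -65155*(40068 + (-15 - 1*29)) = -65155*(40068 + (-15 - 29)) = -65155*(40068 - 44) = -65155*40024 = -2607763720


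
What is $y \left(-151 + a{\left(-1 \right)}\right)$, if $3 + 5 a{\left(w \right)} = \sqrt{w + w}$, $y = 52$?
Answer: $- \frac{39416}{5} + \frac{52 i \sqrt{2}}{5} \approx -7883.2 + 14.708 i$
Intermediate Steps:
$a{\left(w \right)} = - \frac{3}{5} + \frac{\sqrt{2} \sqrt{w}}{5}$ ($a{\left(w \right)} = - \frac{3}{5} + \frac{\sqrt{w + w}}{5} = - \frac{3}{5} + \frac{\sqrt{2 w}}{5} = - \frac{3}{5} + \frac{\sqrt{2} \sqrt{w}}{5}$)
$y \left(-151 + a{\left(-1 \right)}\right) = 52 \left(-151 - \left(\frac{3}{5} - \frac{\sqrt{2} \sqrt{-1}}{5}\right)\right) = 52 \left(-151 - \left(\frac{3}{5} - \frac{\sqrt{2} i}{5}\right)\right) = 52 \left(-151 - \left(\frac{3}{5} - \frac{i \sqrt{2}}{5}\right)\right) = 52 \left(- \frac{758}{5} + \frac{i \sqrt{2}}{5}\right) = - \frac{39416}{5} + \frac{52 i \sqrt{2}}{5}$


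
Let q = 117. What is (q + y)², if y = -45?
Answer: 5184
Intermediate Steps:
(q + y)² = (117 - 45)² = 72² = 5184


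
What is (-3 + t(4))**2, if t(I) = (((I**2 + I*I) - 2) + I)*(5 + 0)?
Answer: 27889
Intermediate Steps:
t(I) = -10 + 5*I + 10*I**2 (t(I) = (((I**2 + I**2) - 2) + I)*5 = ((2*I**2 - 2) + I)*5 = ((-2 + 2*I**2) + I)*5 = (-2 + I + 2*I**2)*5 = -10 + 5*I + 10*I**2)
(-3 + t(4))**2 = (-3 + (-10 + 5*4 + 10*4**2))**2 = (-3 + (-10 + 20 + 10*16))**2 = (-3 + (-10 + 20 + 160))**2 = (-3 + 170)**2 = 167**2 = 27889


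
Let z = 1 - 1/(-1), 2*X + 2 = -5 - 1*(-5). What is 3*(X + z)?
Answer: 3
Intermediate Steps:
X = -1 (X = -1 + (-5 - 1*(-5))/2 = -1 + (-5 + 5)/2 = -1 + (½)*0 = -1 + 0 = -1)
z = 2 (z = 1 - 1*(-1) = 1 + 1 = 2)
3*(X + z) = 3*(-1 + 2) = 3*1 = 3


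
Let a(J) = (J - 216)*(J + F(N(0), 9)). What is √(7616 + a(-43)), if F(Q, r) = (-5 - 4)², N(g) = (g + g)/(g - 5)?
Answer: I*√2226 ≈ 47.18*I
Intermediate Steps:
N(g) = 2*g/(-5 + g) (N(g) = (2*g)/(-5 + g) = 2*g/(-5 + g))
F(Q, r) = 81 (F(Q, r) = (-9)² = 81)
a(J) = (-216 + J)*(81 + J) (a(J) = (J - 216)*(J + 81) = (-216 + J)*(81 + J))
√(7616 + a(-43)) = √(7616 + (-17496 + (-43)² - 135*(-43))) = √(7616 + (-17496 + 1849 + 5805)) = √(7616 - 9842) = √(-2226) = I*√2226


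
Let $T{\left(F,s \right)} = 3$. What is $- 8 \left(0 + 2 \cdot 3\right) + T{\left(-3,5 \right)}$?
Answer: $-45$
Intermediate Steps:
$- 8 \left(0 + 2 \cdot 3\right) + T{\left(-3,5 \right)} = - 8 \left(0 + 2 \cdot 3\right) + 3 = - 8 \left(0 + 6\right) + 3 = \left(-8\right) 6 + 3 = -48 + 3 = -45$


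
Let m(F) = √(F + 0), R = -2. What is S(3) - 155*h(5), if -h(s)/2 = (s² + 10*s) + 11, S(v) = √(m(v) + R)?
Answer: 26660 + √(-2 + √3) ≈ 26660.0 + 0.51764*I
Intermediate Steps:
m(F) = √F
S(v) = √(-2 + √v) (S(v) = √(√v - 2) = √(-2 + √v))
h(s) = -22 - 20*s - 2*s² (h(s) = -2*((s² + 10*s) + 11) = -2*(11 + s² + 10*s) = -22 - 20*s - 2*s²)
S(3) - 155*h(5) = √(-2 + √3) - 155*(-22 - 20*5 - 2*5²) = √(-2 + √3) - 155*(-22 - 100 - 2*25) = √(-2 + √3) - 155*(-22 - 100 - 50) = √(-2 + √3) - 155*(-172) = √(-2 + √3) + 26660 = 26660 + √(-2 + √3)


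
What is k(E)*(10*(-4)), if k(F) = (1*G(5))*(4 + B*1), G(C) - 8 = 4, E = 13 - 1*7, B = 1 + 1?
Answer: -2880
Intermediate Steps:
B = 2
E = 6 (E = 13 - 7 = 6)
G(C) = 12 (G(C) = 8 + 4 = 12)
k(F) = 72 (k(F) = (1*12)*(4 + 2*1) = 12*(4 + 2) = 12*6 = 72)
k(E)*(10*(-4)) = 72*(10*(-4)) = 72*(-40) = -2880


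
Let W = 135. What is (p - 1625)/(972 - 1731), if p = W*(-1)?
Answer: 160/69 ≈ 2.3188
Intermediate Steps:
p = -135 (p = 135*(-1) = -135)
(p - 1625)/(972 - 1731) = (-135 - 1625)/(972 - 1731) = -1760/(-759) = -1760*(-1/759) = 160/69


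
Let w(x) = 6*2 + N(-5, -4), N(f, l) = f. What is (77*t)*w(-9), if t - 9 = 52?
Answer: 32879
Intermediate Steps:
t = 61 (t = 9 + 52 = 61)
w(x) = 7 (w(x) = 6*2 - 5 = 12 - 5 = 7)
(77*t)*w(-9) = (77*61)*7 = 4697*7 = 32879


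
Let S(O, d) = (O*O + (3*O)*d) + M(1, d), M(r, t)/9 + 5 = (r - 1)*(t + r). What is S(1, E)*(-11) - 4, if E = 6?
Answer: 282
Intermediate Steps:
M(r, t) = -45 + 9*(-1 + r)*(r + t) (M(r, t) = -45 + 9*((r - 1)*(t + r)) = -45 + 9*((-1 + r)*(r + t)) = -45 + 9*(-1 + r)*(r + t))
S(O, d) = -45 + O² + 3*O*d (S(O, d) = (O*O + (3*O)*d) + (-45 - 9*1 - 9*d + 9*1² + 9*1*d) = (O² + 3*O*d) + (-45 - 9 - 9*d + 9*1 + 9*d) = (O² + 3*O*d) + (-45 - 9 - 9*d + 9 + 9*d) = (O² + 3*O*d) - 45 = -45 + O² + 3*O*d)
S(1, E)*(-11) - 4 = (-45 + 1² + 3*1*6)*(-11) - 4 = (-45 + 1 + 18)*(-11) - 4 = -26*(-11) - 4 = 286 - 4 = 282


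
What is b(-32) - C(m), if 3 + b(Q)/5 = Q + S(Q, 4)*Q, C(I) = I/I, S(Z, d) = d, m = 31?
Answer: -816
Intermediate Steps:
C(I) = 1
b(Q) = -15 + 25*Q (b(Q) = -15 + 5*(Q + 4*Q) = -15 + 5*(5*Q) = -15 + 25*Q)
b(-32) - C(m) = (-15 + 25*(-32)) - 1*1 = (-15 - 800) - 1 = -815 - 1 = -816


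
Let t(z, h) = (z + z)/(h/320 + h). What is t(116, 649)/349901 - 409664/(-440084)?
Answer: 7465573884295504/8019928582224009 ≈ 0.93088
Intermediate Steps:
t(z, h) = 640*z/(321*h) (t(z, h) = (2*z)/(h*(1/320) + h) = (2*z)/(h/320 + h) = (2*z)/((321*h/320)) = (2*z)*(320/(321*h)) = 640*z/(321*h))
t(116, 649)/349901 - 409664/(-440084) = ((640/321)*116/649)/349901 - 409664/(-440084) = ((640/321)*116*(1/649))*(1/349901) - 409664*(-1/440084) = (74240/208329)*(1/349901) + 102416/110021 = 74240/72894525429 + 102416/110021 = 7465573884295504/8019928582224009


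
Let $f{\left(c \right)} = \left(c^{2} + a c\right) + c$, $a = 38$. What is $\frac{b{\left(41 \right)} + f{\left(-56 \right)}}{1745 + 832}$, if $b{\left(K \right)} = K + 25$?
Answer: $\frac{1018}{2577} \approx 0.39503$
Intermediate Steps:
$b{\left(K \right)} = 25 + K$
$f{\left(c \right)} = c^{2} + 39 c$ ($f{\left(c \right)} = \left(c^{2} + 38 c\right) + c = c^{2} + 39 c$)
$\frac{b{\left(41 \right)} + f{\left(-56 \right)}}{1745 + 832} = \frac{\left(25 + 41\right) - 56 \left(39 - 56\right)}{1745 + 832} = \frac{66 - -952}{2577} = \left(66 + 952\right) \frac{1}{2577} = 1018 \cdot \frac{1}{2577} = \frac{1018}{2577}$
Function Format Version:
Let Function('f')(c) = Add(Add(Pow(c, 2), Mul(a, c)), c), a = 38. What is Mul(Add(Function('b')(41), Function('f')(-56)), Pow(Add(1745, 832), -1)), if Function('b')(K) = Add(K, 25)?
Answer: Rational(1018, 2577) ≈ 0.39503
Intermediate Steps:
Function('b')(K) = Add(25, K)
Function('f')(c) = Add(Pow(c, 2), Mul(39, c)) (Function('f')(c) = Add(Add(Pow(c, 2), Mul(38, c)), c) = Add(Pow(c, 2), Mul(39, c)))
Mul(Add(Function('b')(41), Function('f')(-56)), Pow(Add(1745, 832), -1)) = Mul(Add(Add(25, 41), Mul(-56, Add(39, -56))), Pow(Add(1745, 832), -1)) = Mul(Add(66, Mul(-56, -17)), Pow(2577, -1)) = Mul(Add(66, 952), Rational(1, 2577)) = Mul(1018, Rational(1, 2577)) = Rational(1018, 2577)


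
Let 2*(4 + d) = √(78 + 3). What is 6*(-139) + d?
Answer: -1667/2 ≈ -833.50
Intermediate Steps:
d = ½ (d = -4 + √(78 + 3)/2 = -4 + √81/2 = -4 + (½)*9 = -4 + 9/2 = ½ ≈ 0.50000)
6*(-139) + d = 6*(-139) + ½ = -834 + ½ = -1667/2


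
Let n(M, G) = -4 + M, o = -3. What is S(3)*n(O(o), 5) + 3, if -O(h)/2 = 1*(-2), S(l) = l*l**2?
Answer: 3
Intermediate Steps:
S(l) = l**3
O(h) = 4 (O(h) = -2*(-2) = 4)
S(3)*n(O(o), 5) + 3 = 3**3*(-4 + 4) + 3 = 27*0 + 3 = 0 + 3 = 3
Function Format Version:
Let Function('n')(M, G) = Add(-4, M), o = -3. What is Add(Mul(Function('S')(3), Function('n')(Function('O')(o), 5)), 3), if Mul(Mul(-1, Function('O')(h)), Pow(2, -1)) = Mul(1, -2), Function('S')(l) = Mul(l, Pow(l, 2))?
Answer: 3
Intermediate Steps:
Function('S')(l) = Pow(l, 3)
Function('O')(h) = 4 (Function('O')(h) = Mul(-2, Mul(1, -2)) = Mul(-2, -2) = 4)
Add(Mul(Function('S')(3), Function('n')(Function('O')(o), 5)), 3) = Add(Mul(Pow(3, 3), Add(-4, 4)), 3) = Add(Mul(27, 0), 3) = Add(0, 3) = 3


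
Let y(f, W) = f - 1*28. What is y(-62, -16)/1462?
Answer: -45/731 ≈ -0.061559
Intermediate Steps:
y(f, W) = -28 + f (y(f, W) = f - 28 = -28 + f)
y(-62, -16)/1462 = (-28 - 62)/1462 = -90*1/1462 = -45/731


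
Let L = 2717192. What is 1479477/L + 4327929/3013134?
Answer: 2702946084381/1364543933288 ≈ 1.9808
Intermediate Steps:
1479477/L + 4327929/3013134 = 1479477/2717192 + 4327929/3013134 = 1479477*(1/2717192) + 4327929*(1/3013134) = 1479477/2717192 + 1442643/1004378 = 2702946084381/1364543933288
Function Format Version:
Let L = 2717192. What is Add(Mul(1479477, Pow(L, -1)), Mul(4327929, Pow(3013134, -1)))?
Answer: Rational(2702946084381, 1364543933288) ≈ 1.9808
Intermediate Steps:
Add(Mul(1479477, Pow(L, -1)), Mul(4327929, Pow(3013134, -1))) = Add(Mul(1479477, Pow(2717192, -1)), Mul(4327929, Pow(3013134, -1))) = Add(Mul(1479477, Rational(1, 2717192)), Mul(4327929, Rational(1, 3013134))) = Add(Rational(1479477, 2717192), Rational(1442643, 1004378)) = Rational(2702946084381, 1364543933288)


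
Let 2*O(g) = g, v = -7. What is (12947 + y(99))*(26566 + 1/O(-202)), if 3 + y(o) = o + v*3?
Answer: 34940174630/101 ≈ 3.4594e+8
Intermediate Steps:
y(o) = -24 + o (y(o) = -3 + (o - 7*3) = -3 + (o - 21) = -3 + (-21 + o) = -24 + o)
O(g) = g/2
(12947 + y(99))*(26566 + 1/O(-202)) = (12947 + (-24 + 99))*(26566 + 1/((1/2)*(-202))) = (12947 + 75)*(26566 + 1/(-101)) = 13022*(26566 - 1/101) = 13022*(2683165/101) = 34940174630/101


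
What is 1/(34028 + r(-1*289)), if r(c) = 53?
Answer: 1/34081 ≈ 2.9342e-5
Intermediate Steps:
1/(34028 + r(-1*289)) = 1/(34028 + 53) = 1/34081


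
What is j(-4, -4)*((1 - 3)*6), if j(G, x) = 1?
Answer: -12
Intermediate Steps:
j(-4, -4)*((1 - 3)*6) = 1*((1 - 3)*6) = 1*(-2*6) = 1*(-12) = -12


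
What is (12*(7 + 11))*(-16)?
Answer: -3456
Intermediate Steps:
(12*(7 + 11))*(-16) = (12*18)*(-16) = 216*(-16) = -3456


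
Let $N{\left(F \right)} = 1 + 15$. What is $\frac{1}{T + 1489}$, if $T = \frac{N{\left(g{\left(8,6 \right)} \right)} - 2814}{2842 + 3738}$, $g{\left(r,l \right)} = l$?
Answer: $\frac{3290}{4897411} \approx 0.00067178$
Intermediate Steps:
$N{\left(F \right)} = 16$
$T = - \frac{1399}{3290}$ ($T = \frac{16 - 2814}{2842 + 3738} = - \frac{2798}{6580} = \left(-2798\right) \frac{1}{6580} = - \frac{1399}{3290} \approx -0.42523$)
$\frac{1}{T + 1489} = \frac{1}{- \frac{1399}{3290} + 1489} = \frac{1}{\frac{4897411}{3290}} = \frac{3290}{4897411}$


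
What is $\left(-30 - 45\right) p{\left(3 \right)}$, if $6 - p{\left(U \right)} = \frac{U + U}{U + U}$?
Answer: $-375$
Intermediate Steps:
$p{\left(U \right)} = 5$ ($p{\left(U \right)} = 6 - \frac{U + U}{U + U} = 6 - \frac{2 U}{2 U} = 6 - 2 U \frac{1}{2 U} = 6 - 1 = 5$)
$\left(-30 - 45\right) p{\left(3 \right)} = \left(-30 - 45\right) 5 = \left(-75\right) 5 = -375$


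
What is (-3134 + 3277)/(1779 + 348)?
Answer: 143/2127 ≈ 0.067231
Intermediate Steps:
(-3134 + 3277)/(1779 + 348) = 143/2127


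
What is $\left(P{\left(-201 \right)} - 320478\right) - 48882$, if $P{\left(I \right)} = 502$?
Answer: $-368858$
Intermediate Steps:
$\left(P{\left(-201 \right)} - 320478\right) - 48882 = \left(502 - 320478\right) - 48882 = -319976 - 48882 = -368858$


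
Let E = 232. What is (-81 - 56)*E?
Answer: -31784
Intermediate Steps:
(-81 - 56)*E = (-81 - 56)*232 = -137*232 = -31784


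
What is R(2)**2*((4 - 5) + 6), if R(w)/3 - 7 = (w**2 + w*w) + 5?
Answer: 18000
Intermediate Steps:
R(w) = 36 + 6*w**2 (R(w) = 21 + 3*((w**2 + w*w) + 5) = 21 + 3*((w**2 + w**2) + 5) = 21 + 3*(2*w**2 + 5) = 21 + 3*(5 + 2*w**2) = 21 + (15 + 6*w**2) = 36 + 6*w**2)
R(2)**2*((4 - 5) + 6) = (36 + 6*2**2)**2*((4 - 5) + 6) = (36 + 6*4)**2*(-1 + 6) = (36 + 24)**2*5 = 60**2*5 = 3600*5 = 18000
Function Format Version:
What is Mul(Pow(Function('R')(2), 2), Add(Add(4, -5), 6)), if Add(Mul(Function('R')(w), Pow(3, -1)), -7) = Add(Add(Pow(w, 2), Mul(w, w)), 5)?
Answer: 18000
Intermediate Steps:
Function('R')(w) = Add(36, Mul(6, Pow(w, 2))) (Function('R')(w) = Add(21, Mul(3, Add(Add(Pow(w, 2), Mul(w, w)), 5))) = Add(21, Mul(3, Add(Add(Pow(w, 2), Pow(w, 2)), 5))) = Add(21, Mul(3, Add(Mul(2, Pow(w, 2)), 5))) = Add(21, Mul(3, Add(5, Mul(2, Pow(w, 2))))) = Add(21, Add(15, Mul(6, Pow(w, 2)))) = Add(36, Mul(6, Pow(w, 2))))
Mul(Pow(Function('R')(2), 2), Add(Add(4, -5), 6)) = Mul(Pow(Add(36, Mul(6, Pow(2, 2))), 2), Add(Add(4, -5), 6)) = Mul(Pow(Add(36, Mul(6, 4)), 2), Add(-1, 6)) = Mul(Pow(Add(36, 24), 2), 5) = Mul(Pow(60, 2), 5) = Mul(3600, 5) = 18000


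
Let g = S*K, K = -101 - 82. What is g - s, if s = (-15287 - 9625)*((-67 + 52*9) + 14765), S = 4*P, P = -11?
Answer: 377823444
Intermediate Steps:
S = -44 (S = 4*(-11) = -44)
K = -183
g = 8052 (g = -44*(-183) = 8052)
s = -377815392 (s = -24912*((-67 + 468) + 14765) = -24912*(401 + 14765) = -24912*15166 = -377815392)
g - s = 8052 - 1*(-377815392) = 8052 + 377815392 = 377823444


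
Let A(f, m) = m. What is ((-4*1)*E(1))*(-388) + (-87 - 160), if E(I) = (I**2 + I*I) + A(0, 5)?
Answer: 10617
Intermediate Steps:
E(I) = 5 + 2*I**2 (E(I) = (I**2 + I*I) + 5 = (I**2 + I**2) + 5 = 2*I**2 + 5 = 5 + 2*I**2)
((-4*1)*E(1))*(-388) + (-87 - 160) = ((-4*1)*(5 + 2*1**2))*(-388) + (-87 - 160) = -4*(5 + 2*1)*(-388) - 247 = -4*(5 + 2)*(-388) - 247 = -4*7*(-388) - 247 = -28*(-388) - 247 = 10864 - 247 = 10617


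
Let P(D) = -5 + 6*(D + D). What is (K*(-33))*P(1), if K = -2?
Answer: 462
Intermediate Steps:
P(D) = -5 + 12*D (P(D) = -5 + 6*(2*D) = -5 + 12*D)
(K*(-33))*P(1) = (-2*(-33))*(-5 + 12*1) = 66*(-5 + 12) = 66*7 = 462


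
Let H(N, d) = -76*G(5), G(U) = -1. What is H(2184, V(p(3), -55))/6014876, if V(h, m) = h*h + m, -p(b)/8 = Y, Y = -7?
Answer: 19/1503719 ≈ 1.2635e-5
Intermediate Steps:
p(b) = 56 (p(b) = -8*(-7) = 56)
V(h, m) = m + h² (V(h, m) = h² + m = m + h²)
H(N, d) = 76 (H(N, d) = -76*(-1) = 76)
H(2184, V(p(3), -55))/6014876 = 76/6014876 = 76*(1/6014876) = 19/1503719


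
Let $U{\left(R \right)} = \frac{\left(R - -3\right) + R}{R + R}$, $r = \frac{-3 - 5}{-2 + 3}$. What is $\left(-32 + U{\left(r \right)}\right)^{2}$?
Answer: $\frac{249001}{256} \approx 972.66$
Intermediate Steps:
$r = -8$ ($r = - \frac{8}{1} = \left(-8\right) 1 = -8$)
$U{\left(R \right)} = \frac{3 + 2 R}{2 R}$ ($U{\left(R \right)} = \frac{\left(R + 3\right) + R}{2 R} = \left(\left(3 + R\right) + R\right) \frac{1}{2 R} = \left(3 + 2 R\right) \frac{1}{2 R} = \frac{3 + 2 R}{2 R}$)
$\left(-32 + U{\left(r \right)}\right)^{2} = \left(-32 + \frac{\frac{3}{2} - 8}{-8}\right)^{2} = \left(-32 - - \frac{13}{16}\right)^{2} = \left(-32 + \frac{13}{16}\right)^{2} = \left(- \frac{499}{16}\right)^{2} = \frac{249001}{256}$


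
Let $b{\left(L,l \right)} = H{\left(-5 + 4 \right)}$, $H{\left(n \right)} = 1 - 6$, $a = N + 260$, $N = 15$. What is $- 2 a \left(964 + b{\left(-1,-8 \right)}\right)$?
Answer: $-527450$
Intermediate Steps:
$a = 275$ ($a = 15 + 260 = 275$)
$H{\left(n \right)} = -5$ ($H{\left(n \right)} = 1 - 6 = -5$)
$b{\left(L,l \right)} = -5$
$- 2 a \left(964 + b{\left(-1,-8 \right)}\right) = \left(-2\right) 275 \left(964 - 5\right) = \left(-550\right) 959 = -527450$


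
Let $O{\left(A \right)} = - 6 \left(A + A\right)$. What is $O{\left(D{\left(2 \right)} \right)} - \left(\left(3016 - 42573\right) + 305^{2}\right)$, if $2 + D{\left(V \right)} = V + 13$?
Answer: $-53624$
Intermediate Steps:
$D{\left(V \right)} = 11 + V$ ($D{\left(V \right)} = -2 + \left(V + 13\right) = -2 + \left(13 + V\right) = 11 + V$)
$O{\left(A \right)} = - 12 A$ ($O{\left(A \right)} = - 6 \cdot 2 A = - 12 A$)
$O{\left(D{\left(2 \right)} \right)} - \left(\left(3016 - 42573\right) + 305^{2}\right) = - 12 \left(11 + 2\right) - \left(\left(3016 - 42573\right) + 305^{2}\right) = \left(-12\right) 13 - \left(-39557 + 93025\right) = -156 - 53468 = -53624$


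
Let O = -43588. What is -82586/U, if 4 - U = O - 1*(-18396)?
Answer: -41293/12598 ≈ -3.2777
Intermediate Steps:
U = 25196 (U = 4 - (-43588 - 1*(-18396)) = 4 - (-43588 + 18396) = 4 - 1*(-25192) = 4 + 25192 = 25196)
-82586/U = -82586/25196 = -82586*1/25196 = -41293/12598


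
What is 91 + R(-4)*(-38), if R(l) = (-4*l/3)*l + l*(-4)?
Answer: 881/3 ≈ 293.67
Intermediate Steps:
R(l) = -4*l - 4*l**2/3 (R(l) = (-4*l/3)*l - 4*l = -4*l**2/3 - 4*l = -4*l - 4*l**2/3)
91 + R(-4)*(-38) = 91 - 4/3*(-4)*(3 - 4)*(-38) = 91 - 4/3*(-4)*(-1)*(-38) = 91 - 16/3*(-38) = 91 + 608/3 = 881/3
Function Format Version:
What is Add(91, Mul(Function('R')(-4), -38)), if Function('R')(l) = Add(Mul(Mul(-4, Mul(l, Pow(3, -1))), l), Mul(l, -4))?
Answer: Rational(881, 3) ≈ 293.67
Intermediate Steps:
Function('R')(l) = Add(Mul(-4, l), Mul(Rational(-4, 3), Pow(l, 2))) (Function('R')(l) = Add(Mul(Mul(-4, Mul(l, Rational(1, 3))), l), Mul(-4, l)) = Add(Mul(Mul(-4, Mul(Rational(1, 3), l)), l), Mul(-4, l)) = Add(Mul(Mul(Rational(-4, 3), l), l), Mul(-4, l)) = Add(Mul(Rational(-4, 3), Pow(l, 2)), Mul(-4, l)) = Add(Mul(-4, l), Mul(Rational(-4, 3), Pow(l, 2))))
Add(91, Mul(Function('R')(-4), -38)) = Add(91, Mul(Mul(Rational(-4, 3), -4, Add(3, -4)), -38)) = Add(91, Mul(Mul(Rational(-4, 3), -4, -1), -38)) = Add(91, Mul(Rational(-16, 3), -38)) = Add(91, Rational(608, 3)) = Rational(881, 3)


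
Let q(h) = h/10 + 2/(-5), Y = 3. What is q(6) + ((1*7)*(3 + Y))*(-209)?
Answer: -43889/5 ≈ -8777.8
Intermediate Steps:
q(h) = -2/5 + h/10 (q(h) = h*(1/10) + 2*(-1/5) = h/10 - 2/5 = -2/5 + h/10)
q(6) + ((1*7)*(3 + Y))*(-209) = (-2/5 + (1/10)*6) + ((1*7)*(3 + 3))*(-209) = (-2/5 + 3/5) + (7*6)*(-209) = 1/5 + 42*(-209) = 1/5 - 8778 = -43889/5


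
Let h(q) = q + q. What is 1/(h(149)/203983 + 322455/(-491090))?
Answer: -20034802294/13125798689 ≈ -1.5264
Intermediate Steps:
h(q) = 2*q
1/(h(149)/203983 + 322455/(-491090)) = 1/((2*149)/203983 + 322455/(-491090)) = 1/(298*(1/203983) + 322455*(-1/491090)) = 1/(298/203983 - 64491/98218) = 1/(-13125798689/20034802294) = -20034802294/13125798689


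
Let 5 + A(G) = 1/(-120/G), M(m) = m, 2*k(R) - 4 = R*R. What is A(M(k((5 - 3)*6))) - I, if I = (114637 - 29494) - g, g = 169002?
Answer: 5031203/60 ≈ 83853.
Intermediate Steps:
k(R) = 2 + R²/2 (k(R) = 2 + (R*R)/2 = 2 + R²/2)
A(G) = -5 - G/120 (A(G) = -5 + 1/(-120/G) = -5 - G/120)
I = -83859 (I = (114637 - 29494) - 1*169002 = 85143 - 169002 = -83859)
A(M(k((5 - 3)*6))) - I = (-5 - (2 + ((5 - 3)*6)²/2)/120) - 1*(-83859) = (-5 - (2 + (2*6)²/2)/120) + 83859 = (-5 - (2 + (½)*12²)/120) + 83859 = (-5 - (2 + (½)*144)/120) + 83859 = (-5 - (2 + 72)/120) + 83859 = (-5 - 1/120*74) + 83859 = (-5 - 37/60) + 83859 = -337/60 + 83859 = 5031203/60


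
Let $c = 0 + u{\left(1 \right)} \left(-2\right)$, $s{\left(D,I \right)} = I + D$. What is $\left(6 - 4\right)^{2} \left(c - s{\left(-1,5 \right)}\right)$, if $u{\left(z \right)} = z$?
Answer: $-24$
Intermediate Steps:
$s{\left(D,I \right)} = D + I$
$c = -2$ ($c = 0 + 1 \left(-2\right) = 0 - 2 = -2$)
$\left(6 - 4\right)^{2} \left(c - s{\left(-1,5 \right)}\right) = \left(6 - 4\right)^{2} \left(-2 - \left(-1 + 5\right)\right) = 2^{2} \left(-2 - 4\right) = 4 \left(-2 - 4\right) = 4 \left(-6\right) = -24$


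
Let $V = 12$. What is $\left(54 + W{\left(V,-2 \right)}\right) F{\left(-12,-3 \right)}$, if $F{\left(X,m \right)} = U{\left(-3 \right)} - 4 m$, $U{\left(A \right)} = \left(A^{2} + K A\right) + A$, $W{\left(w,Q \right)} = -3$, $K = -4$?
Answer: $1530$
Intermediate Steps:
$U{\left(A \right)} = A^{2} - 3 A$ ($U{\left(A \right)} = \left(A^{2} - 4 A\right) + A = A^{2} - 3 A$)
$F{\left(X,m \right)} = 18 - 4 m$ ($F{\left(X,m \right)} = - 3 \left(-3 - 3\right) - 4 m = \left(-3\right) \left(-6\right) - 4 m = 18 - 4 m$)
$\left(54 + W{\left(V,-2 \right)}\right) F{\left(-12,-3 \right)} = \left(54 - 3\right) \left(18 - -12\right) = 51 \left(18 + 12\right) = 51 \cdot 30 = 1530$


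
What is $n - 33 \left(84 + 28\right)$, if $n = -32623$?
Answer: $-36319$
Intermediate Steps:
$n - 33 \left(84 + 28\right) = -32623 - 33 \left(84 + 28\right) = -32623 - 3696 = -36319$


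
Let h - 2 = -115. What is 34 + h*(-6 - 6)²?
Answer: -16238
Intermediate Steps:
h = -113 (h = 2 - 115 = -113)
34 + h*(-6 - 6)² = 34 - 113*(-6 - 6)² = 34 - 113*(-12)² = 34 - 113*144 = 34 - 16272 = -16238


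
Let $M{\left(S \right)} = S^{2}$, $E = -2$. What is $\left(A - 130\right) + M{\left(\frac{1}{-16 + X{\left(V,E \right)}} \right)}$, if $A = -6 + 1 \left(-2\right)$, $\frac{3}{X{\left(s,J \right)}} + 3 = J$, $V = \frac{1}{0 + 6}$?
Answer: $- \frac{950657}{6889} \approx -138.0$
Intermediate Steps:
$V = \frac{1}{6} \approx 0.16667$
$X{\left(s,J \right)} = \frac{3}{-3 + J}$
$A = -8$ ($A = -6 - 2 = -8$)
$\left(A - 130\right) + M{\left(\frac{1}{-16 + X{\left(V,E \right)}} \right)} = \left(-8 - 130\right) + \left(\frac{1}{-16 + \frac{3}{-3 - 2}}\right)^{2} = -138 + \left(\frac{1}{-16 + \frac{3}{-5}}\right)^{2} = -138 + \left(\frac{1}{-16 + 3 \left(- \frac{1}{5}\right)}\right)^{2} = -138 + \left(\frac{1}{-16 - \frac{3}{5}}\right)^{2} = -138 + \left(\frac{1}{- \frac{83}{5}}\right)^{2} = -138 + \left(- \frac{5}{83}\right)^{2} = -138 + \frac{25}{6889} = - \frac{950657}{6889}$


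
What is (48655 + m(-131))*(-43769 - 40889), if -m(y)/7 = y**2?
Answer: 6050676576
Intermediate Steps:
m(y) = -7*y**2
(48655 + m(-131))*(-43769 - 40889) = (48655 - 7*(-131)**2)*(-43769 - 40889) = (48655 - 7*17161)*(-84658) = (48655 - 120127)*(-84658) = -71472*(-84658) = 6050676576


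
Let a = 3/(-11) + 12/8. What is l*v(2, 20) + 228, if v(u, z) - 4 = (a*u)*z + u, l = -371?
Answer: -222318/11 ≈ -20211.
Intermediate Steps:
a = 27/22 (a = 3*(-1/11) + 12*(⅛) = -3/11 + 3/2 = 27/22 ≈ 1.2273)
v(u, z) = 4 + u + 27*u*z/22 (v(u, z) = 4 + ((27*u/22)*z + u) = 4 + (27*u*z/22 + u) = 4 + (u + 27*u*z/22) = 4 + u + 27*u*z/22)
l*v(2, 20) + 228 = -371*(4 + 2 + (27/22)*2*20) + 228 = -371*(4 + 2 + 540/11) + 228 = -371*606/11 + 228 = -224826/11 + 228 = -222318/11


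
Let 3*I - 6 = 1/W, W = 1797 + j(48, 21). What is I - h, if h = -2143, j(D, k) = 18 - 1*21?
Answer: 11544391/5382 ≈ 2145.0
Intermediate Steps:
j(D, k) = -3 (j(D, k) = 18 - 21 = -3)
W = 1794 (W = 1797 - 3 = 1794)
I = 10765/5382 (I = 2 + (⅓)/1794 = 2 + (⅓)*(1/1794) = 2 + 1/5382 = 10765/5382 ≈ 2.0002)
I - h = 10765/5382 - 1*(-2143) = 10765/5382 + 2143 = 11544391/5382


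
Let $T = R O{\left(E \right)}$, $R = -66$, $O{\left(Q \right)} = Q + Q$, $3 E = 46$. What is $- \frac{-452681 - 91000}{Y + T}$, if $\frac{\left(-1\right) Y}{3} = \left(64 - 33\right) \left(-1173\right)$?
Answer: $\frac{543681}{107065} \approx 5.078$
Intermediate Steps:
$E = \frac{46}{3}$ ($E = \frac{1}{3} \cdot 46 = \frac{46}{3} \approx 15.333$)
$O{\left(Q \right)} = 2 Q$
$Y = 109089$ ($Y = - 3 \left(64 - 33\right) \left(-1173\right) = - 3 \cdot 31 \left(-1173\right) = \left(-3\right) \left(-36363\right) = 109089$)
$T = -2024$ ($T = - 66 \cdot 2 \cdot \frac{46}{3} = \left(-66\right) \frac{92}{3} = -2024$)
$- \frac{-452681 - 91000}{Y + T} = - \frac{-452681 - 91000}{109089 - 2024} = - \frac{-543681}{107065} = \left(-1\right) \left(- \frac{543681}{107065}\right) = \frac{543681}{107065}$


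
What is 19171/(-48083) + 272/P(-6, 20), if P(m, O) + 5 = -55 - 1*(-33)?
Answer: -13596193/1298241 ≈ -10.473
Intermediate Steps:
P(m, O) = -27 (P(m, O) = -5 + (-55 - 1*(-33)) = -5 + (-55 + 33) = -5 - 22 = -27)
19171/(-48083) + 272/P(-6, 20) = 19171/(-48083) + 272/(-27) = 19171*(-1/48083) + 272*(-1/27) = -19171/48083 - 272/27 = -13596193/1298241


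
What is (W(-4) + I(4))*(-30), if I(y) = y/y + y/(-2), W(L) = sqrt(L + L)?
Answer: 30 - 60*I*sqrt(2) ≈ 30.0 - 84.853*I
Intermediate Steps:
W(L) = sqrt(2)*sqrt(L) (W(L) = sqrt(2*L) = sqrt(2)*sqrt(L))
I(y) = 1 - y/2 (I(y) = 1 + y*(-1/2) = 1 - y/2)
(W(-4) + I(4))*(-30) = (sqrt(2)*sqrt(-4) + (1 - 1/2*4))*(-30) = (sqrt(2)*(2*I) + (1 - 2))*(-30) = (2*I*sqrt(2) - 1)*(-30) = (-1 + 2*I*sqrt(2))*(-30) = 30 - 60*I*sqrt(2)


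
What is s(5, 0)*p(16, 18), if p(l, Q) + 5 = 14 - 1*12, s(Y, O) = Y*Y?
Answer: -75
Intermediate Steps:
s(Y, O) = Y**2
p(l, Q) = -3 (p(l, Q) = -5 + (14 - 1*12) = -5 + (14 - 12) = -5 + 2 = -3)
s(5, 0)*p(16, 18) = 5**2*(-3) = 25*(-3) = -75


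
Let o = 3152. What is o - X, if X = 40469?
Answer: -37317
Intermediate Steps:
o - X = 3152 - 1*40469 = 3152 - 40469 = -37317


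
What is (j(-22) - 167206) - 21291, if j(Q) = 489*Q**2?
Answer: 48179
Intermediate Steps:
(j(-22) - 167206) - 21291 = (489*(-22)**2 - 167206) - 21291 = (489*484 - 167206) - 21291 = (236676 - 167206) - 21291 = 69470 - 21291 = 48179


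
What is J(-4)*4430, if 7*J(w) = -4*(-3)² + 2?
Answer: -150620/7 ≈ -21517.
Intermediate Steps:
J(w) = -34/7 (J(w) = (-4*(-3)² + 2)/7 = (-4*9 + 2)/7 = (-36 + 2)/7 = (⅐)*(-34) = -34/7)
J(-4)*4430 = -34/7*4430 = -150620/7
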